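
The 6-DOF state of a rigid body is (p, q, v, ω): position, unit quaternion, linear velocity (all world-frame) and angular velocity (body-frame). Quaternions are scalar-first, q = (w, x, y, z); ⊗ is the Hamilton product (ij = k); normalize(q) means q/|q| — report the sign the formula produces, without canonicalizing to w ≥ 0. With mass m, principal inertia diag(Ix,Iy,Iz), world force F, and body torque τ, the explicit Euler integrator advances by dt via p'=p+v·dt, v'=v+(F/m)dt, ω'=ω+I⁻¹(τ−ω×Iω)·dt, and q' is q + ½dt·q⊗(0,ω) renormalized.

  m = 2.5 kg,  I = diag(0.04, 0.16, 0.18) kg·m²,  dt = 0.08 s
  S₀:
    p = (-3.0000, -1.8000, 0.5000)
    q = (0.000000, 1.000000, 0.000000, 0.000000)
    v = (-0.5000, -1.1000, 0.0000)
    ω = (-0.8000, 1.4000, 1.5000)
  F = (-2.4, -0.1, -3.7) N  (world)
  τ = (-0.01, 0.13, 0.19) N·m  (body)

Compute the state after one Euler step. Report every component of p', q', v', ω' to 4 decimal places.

p' = (-3.0400, -1.8880, 0.5000)
q' = (0.0319, 0.9961, -0.0598, 0.0558)
v' = (-0.5768, -1.1032, -0.1184)
ω' = (-0.9040, 1.3810, 1.6442)

(τ − ω×Iω)/I = (-1.3000, -0.2375, 1.8022)
ω + α·dt = (-0.9040, 1.3810, 1.6442)
q⊗(0,ω) = (0.8000000, 0.0000000, -1.5000000, 1.4000000)
q' = normalize(q + ½dt·q⊗(0,ω)) = (0.0319, 0.9961, -0.0598, 0.0558)
linear accel F/m = (-0.9600, -0.0400, -1.4800)
new position p' = (-3.0400, -1.8880, 0.5000)
v' = v + a·dt = (-0.5768, -1.1032, -0.1184)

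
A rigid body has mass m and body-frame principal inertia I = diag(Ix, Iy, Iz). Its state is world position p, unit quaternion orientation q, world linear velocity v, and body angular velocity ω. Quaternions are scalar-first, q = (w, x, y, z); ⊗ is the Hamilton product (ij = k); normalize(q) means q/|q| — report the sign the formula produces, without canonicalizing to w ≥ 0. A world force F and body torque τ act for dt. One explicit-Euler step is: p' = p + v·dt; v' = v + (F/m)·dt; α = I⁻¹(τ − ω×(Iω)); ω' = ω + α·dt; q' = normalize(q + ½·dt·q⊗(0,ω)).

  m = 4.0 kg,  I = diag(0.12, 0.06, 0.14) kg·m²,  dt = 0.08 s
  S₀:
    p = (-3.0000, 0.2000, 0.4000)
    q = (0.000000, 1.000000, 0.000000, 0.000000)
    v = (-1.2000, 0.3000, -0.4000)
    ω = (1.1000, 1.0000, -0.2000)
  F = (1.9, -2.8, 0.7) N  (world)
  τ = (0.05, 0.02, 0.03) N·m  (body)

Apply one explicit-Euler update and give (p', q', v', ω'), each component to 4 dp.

a = F/m = (0.4750, -0.7000, 0.1750)
new position p' = (-3.0960, 0.2240, 0.3680)
new velocity v' = (-1.1620, 0.2440, -0.3860)
(τ − ω×Iω)/I = (0.5500, 0.2600, 0.6857)
new body rate ω' = (1.1440, 1.0208, -0.1451)
q⊗(0,ω) = (-1.1000000, 0.0000000, 0.2000000, 1.0000000)
updated quaternion q' = (-0.0439, 0.9982, 0.0080, 0.0399)

p' = (-3.0960, 0.2240, 0.3680)
q' = (-0.0439, 0.9982, 0.0080, 0.0399)
v' = (-1.1620, 0.2440, -0.3860)
ω' = (1.1440, 1.0208, -0.1451)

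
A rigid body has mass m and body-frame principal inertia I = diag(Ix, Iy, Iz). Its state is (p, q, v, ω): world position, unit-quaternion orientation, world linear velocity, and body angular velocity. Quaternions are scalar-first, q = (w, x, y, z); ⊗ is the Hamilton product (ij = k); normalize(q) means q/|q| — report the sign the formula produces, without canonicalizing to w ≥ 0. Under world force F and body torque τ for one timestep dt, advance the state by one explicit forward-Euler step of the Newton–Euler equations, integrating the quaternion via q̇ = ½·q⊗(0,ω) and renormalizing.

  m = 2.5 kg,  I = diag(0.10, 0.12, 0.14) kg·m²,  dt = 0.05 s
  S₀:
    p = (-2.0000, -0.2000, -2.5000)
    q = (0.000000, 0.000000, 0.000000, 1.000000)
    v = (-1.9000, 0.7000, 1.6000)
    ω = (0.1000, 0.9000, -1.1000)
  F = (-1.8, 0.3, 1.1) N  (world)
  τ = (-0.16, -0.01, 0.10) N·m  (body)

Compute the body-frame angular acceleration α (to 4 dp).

α = (-1.4020, -0.1200, 0.7014)

gyro term ω×Iω = (-0.0198, 0.0044, 0.0018)
(τ − ω×Iω)/I = (-1.4020, -0.1200, 0.7014)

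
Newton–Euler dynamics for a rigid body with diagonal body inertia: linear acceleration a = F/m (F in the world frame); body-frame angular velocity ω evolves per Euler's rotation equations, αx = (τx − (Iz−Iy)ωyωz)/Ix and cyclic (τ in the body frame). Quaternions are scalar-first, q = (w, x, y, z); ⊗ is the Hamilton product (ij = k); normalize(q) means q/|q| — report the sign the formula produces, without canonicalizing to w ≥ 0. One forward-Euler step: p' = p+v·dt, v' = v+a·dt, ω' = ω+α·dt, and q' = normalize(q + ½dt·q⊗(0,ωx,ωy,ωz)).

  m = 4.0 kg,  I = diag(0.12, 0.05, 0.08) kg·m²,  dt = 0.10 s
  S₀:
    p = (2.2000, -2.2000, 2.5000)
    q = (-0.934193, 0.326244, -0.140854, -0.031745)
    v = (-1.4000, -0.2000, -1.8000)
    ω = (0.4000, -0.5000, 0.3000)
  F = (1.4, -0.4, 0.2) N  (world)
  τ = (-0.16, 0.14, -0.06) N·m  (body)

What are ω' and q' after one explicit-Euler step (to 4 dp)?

ω' = (0.2704, -0.2296, 0.2075)
q' = (-0.9432, 0.3045, -0.1230, -0.0511)

(τ − ω×Iω)/I = (-1.2958, 2.7040, -0.9250)
new body rate ω' = (0.2704, -0.2296, 0.2075)
Hamilton product q⊗(0,ω) = (-0.1914011, -0.4318059, 0.3565253, -0.3870383)
q' = normalize(q + ½dt·q⊗(0,ω)) = (-0.9432, 0.3045, -0.1230, -0.0511)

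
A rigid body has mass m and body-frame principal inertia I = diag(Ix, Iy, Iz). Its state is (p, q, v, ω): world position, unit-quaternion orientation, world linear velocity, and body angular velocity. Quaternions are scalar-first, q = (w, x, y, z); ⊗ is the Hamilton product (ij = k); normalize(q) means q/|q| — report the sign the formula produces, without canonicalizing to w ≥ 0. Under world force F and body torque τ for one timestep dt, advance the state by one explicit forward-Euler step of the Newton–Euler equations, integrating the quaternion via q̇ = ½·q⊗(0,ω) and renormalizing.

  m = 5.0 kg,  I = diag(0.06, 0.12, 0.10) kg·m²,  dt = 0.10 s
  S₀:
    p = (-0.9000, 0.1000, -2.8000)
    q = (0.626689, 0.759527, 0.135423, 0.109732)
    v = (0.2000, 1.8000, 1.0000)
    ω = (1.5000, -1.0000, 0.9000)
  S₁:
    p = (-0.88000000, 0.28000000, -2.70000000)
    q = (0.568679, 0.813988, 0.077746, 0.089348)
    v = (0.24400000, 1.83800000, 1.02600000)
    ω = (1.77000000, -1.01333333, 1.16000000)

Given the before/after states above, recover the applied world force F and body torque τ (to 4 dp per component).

F = (2.2000, 1.9000, 1.3000)
τ = (0.1800, -0.0700, 0.1700)

ω₁ − ω₀ = (0.27000000, -0.01333333, 0.26000000)
I·α + gyro = (0.1800, -0.0700, 0.1700)
v₁ − v₀ = (0.04400000, 0.03800000, 0.02600000)
m·(v₁−v₀)/dt = (2.2000, 1.9000, 1.3000)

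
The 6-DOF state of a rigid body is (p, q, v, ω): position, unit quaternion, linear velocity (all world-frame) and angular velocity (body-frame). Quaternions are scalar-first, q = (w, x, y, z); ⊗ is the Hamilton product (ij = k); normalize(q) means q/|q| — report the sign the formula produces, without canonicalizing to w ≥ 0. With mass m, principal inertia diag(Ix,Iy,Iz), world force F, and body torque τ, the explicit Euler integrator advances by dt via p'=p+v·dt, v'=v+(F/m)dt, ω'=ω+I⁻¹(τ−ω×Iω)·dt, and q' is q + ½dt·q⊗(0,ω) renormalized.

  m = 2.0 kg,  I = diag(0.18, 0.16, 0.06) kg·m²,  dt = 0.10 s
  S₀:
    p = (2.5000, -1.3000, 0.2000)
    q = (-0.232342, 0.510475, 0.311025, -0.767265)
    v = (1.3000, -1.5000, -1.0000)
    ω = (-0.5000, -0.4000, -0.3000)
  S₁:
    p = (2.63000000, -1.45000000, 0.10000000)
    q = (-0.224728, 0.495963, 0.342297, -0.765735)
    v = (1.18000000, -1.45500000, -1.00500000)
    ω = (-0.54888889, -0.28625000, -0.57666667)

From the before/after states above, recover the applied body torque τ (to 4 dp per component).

Δω = ω₁−ω₀ = (-0.04888889, 0.11375000, -0.27666667)
precession coupling = (-0.0120, 0.0180, -0.0040)
applied torque τ = (-0.1000, 0.2000, -0.1700)

τ = (-0.1000, 0.2000, -0.1700)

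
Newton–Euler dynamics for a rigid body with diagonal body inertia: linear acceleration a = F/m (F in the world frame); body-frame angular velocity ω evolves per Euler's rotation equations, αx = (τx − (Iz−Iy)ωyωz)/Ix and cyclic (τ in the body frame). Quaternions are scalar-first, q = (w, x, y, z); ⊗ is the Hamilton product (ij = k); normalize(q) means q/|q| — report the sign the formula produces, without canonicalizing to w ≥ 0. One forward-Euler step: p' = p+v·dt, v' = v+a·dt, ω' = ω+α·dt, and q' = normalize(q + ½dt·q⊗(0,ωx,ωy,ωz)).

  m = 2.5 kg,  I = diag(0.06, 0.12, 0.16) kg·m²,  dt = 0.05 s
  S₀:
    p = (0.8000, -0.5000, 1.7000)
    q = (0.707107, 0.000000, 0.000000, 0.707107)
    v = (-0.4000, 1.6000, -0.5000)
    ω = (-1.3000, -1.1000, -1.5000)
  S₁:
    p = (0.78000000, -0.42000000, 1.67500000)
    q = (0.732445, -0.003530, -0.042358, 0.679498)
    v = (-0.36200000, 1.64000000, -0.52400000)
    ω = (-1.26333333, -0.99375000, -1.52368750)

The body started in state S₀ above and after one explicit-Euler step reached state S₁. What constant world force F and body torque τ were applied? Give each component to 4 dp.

F = (1.9000, 2.0000, -1.2000)
τ = (0.1100, 0.0600, 0.0100)

v₁ − v₀ = (0.03800000, 0.04000000, -0.02400000)
applied force F = (1.9000, 2.0000, -1.2000)
Δω = ω₁−ω₀ = (0.03666667, 0.10625000, -0.02368750)
gyro term ω₀×Iω₀ = (0.0660, -0.1950, 0.0858)
τ = I·(Δω/dt) + ω₀×(Iω₀) = (0.1100, 0.0600, 0.0100)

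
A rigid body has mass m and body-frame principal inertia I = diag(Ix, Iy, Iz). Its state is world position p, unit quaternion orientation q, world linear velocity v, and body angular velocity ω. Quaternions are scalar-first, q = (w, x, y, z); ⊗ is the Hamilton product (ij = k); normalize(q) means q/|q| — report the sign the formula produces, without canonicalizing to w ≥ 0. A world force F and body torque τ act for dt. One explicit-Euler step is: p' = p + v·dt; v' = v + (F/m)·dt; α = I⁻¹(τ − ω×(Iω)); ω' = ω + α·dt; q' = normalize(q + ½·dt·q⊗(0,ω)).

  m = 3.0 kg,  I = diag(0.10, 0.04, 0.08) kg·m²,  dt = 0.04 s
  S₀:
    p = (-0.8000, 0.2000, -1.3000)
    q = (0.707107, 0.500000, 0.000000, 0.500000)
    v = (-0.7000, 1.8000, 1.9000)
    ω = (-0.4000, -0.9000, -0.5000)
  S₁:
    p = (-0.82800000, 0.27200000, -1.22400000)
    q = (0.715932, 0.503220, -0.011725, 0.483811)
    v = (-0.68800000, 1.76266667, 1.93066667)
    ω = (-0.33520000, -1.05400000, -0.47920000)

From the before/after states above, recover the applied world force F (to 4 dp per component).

F = (0.9000, -2.8000, 2.3000)

Δv = v₁−v₀ = (0.01200000, -0.03733333, 0.03066667)
F = m·Δv/dt = (0.9000, -2.8000, 2.3000)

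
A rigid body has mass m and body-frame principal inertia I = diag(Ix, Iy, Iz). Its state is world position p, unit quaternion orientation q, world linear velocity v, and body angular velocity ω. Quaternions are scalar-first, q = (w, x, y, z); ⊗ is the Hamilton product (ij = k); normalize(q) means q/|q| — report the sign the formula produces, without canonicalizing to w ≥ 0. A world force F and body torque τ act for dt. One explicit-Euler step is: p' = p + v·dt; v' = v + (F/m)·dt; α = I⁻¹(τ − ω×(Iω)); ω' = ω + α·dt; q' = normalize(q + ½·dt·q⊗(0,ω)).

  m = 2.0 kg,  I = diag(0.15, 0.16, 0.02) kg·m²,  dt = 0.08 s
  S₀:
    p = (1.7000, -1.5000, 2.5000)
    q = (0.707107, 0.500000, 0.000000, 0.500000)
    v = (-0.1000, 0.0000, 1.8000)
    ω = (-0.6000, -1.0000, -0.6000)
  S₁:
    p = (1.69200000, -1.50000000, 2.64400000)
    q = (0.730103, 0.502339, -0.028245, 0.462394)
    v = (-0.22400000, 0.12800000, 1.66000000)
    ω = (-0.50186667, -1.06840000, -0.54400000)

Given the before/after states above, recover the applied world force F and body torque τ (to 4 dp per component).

Δv = v₁−v₀ = (-0.12400000, 0.12800000, -0.14000000)
m·(v₁−v₀)/dt = (-3.1000, 3.2000, -3.5000)
Δω = ω₁−ω₀ = (0.09813333, -0.06840000, 0.05600000)
ω₀×(Iω₀) = (-0.0840, 0.0468, 0.0060)
I·α + gyro = (0.1000, -0.0900, 0.0200)

F = (-3.1000, 3.2000, -3.5000)
τ = (0.1000, -0.0900, 0.0200)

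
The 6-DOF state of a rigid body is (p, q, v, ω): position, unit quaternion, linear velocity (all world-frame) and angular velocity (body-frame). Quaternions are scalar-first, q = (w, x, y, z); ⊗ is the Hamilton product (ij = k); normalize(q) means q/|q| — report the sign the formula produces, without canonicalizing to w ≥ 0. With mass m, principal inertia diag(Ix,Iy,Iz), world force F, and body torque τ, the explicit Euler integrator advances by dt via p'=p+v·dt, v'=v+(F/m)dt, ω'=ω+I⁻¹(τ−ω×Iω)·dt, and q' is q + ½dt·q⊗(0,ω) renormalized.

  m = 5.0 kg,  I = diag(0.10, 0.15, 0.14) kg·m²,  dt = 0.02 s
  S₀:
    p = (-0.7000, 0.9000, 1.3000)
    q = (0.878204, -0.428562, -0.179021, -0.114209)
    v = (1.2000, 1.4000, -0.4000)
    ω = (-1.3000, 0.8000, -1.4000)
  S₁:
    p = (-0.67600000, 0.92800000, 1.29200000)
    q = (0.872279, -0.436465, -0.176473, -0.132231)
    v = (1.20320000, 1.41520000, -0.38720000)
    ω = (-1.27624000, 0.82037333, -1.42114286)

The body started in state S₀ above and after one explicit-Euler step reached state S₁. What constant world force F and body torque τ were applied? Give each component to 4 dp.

Δv = v₁−v₀ = (0.00320000, 0.01520000, 0.01280000)
applied force F = (0.8000, 3.8000, 3.2000)
rate change Δω = (0.02376000, 0.02037333, -0.02114286)
ω₀×(Iω₀) = (0.0112, -0.0728, -0.0520)
applied torque τ = (0.1300, 0.0800, -0.2000)

F = (0.8000, 3.8000, 3.2000)
τ = (0.1300, 0.0800, -0.2000)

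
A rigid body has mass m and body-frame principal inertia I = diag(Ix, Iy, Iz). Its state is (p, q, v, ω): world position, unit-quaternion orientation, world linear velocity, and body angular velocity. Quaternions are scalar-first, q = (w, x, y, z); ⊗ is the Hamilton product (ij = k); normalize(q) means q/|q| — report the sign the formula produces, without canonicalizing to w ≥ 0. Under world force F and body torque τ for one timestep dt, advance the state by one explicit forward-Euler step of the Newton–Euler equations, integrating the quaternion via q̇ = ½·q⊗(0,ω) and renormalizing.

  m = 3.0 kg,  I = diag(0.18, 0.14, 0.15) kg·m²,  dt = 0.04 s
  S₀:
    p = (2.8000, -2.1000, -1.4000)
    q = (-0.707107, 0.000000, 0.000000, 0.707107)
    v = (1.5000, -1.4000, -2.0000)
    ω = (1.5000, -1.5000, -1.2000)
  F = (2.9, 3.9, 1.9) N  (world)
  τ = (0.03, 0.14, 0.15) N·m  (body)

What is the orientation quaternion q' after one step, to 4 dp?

q' = (-0.6893, 0.0000, 0.0424, 0.7232)

q⊗(0,ω) = (0.8485284, 0.0000000, 2.1213210, 0.8485284)
updated quaternion q' = (-0.6893, 0.0000, 0.0424, 0.7232)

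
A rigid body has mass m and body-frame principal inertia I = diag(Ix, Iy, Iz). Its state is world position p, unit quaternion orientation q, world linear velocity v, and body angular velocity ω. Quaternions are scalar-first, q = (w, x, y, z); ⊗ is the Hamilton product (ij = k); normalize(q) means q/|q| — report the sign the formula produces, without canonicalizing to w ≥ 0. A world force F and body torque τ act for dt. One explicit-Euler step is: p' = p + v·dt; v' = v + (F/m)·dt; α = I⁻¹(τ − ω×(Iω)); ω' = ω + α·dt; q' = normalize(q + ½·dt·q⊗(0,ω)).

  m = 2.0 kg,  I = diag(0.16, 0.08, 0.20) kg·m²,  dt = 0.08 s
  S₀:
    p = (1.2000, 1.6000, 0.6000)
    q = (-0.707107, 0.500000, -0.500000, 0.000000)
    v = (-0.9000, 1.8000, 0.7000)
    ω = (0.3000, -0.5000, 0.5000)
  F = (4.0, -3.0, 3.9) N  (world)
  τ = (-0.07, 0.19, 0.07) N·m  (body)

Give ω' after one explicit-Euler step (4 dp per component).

ω' = (0.2800, -0.3040, 0.5232)

α = I⁻¹(τ − ω×Iω) = (-0.2500, 2.4500, 0.2900)
new body rate ω' = (0.2800, -0.3040, 0.5232)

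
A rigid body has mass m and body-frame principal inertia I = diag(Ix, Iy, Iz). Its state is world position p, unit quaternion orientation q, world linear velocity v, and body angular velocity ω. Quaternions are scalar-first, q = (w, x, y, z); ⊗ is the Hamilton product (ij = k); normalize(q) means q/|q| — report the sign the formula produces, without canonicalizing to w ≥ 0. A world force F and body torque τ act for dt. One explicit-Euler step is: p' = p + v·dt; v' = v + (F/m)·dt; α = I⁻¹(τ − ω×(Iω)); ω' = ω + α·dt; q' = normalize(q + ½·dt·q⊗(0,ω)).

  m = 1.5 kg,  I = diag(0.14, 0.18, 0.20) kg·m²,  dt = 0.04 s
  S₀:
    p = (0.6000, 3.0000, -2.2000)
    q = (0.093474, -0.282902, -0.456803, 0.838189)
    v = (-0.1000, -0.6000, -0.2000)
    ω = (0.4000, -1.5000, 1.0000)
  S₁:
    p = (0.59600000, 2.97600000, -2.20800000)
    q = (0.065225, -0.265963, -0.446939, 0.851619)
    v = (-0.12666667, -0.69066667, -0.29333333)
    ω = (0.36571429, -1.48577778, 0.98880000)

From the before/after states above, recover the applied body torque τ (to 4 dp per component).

τ = (-0.1500, 0.0400, -0.0800)

ω₁ − ω₀ = (-0.03428571, 0.01422222, -0.01120000)
applied torque τ = (-0.1500, 0.0400, -0.0800)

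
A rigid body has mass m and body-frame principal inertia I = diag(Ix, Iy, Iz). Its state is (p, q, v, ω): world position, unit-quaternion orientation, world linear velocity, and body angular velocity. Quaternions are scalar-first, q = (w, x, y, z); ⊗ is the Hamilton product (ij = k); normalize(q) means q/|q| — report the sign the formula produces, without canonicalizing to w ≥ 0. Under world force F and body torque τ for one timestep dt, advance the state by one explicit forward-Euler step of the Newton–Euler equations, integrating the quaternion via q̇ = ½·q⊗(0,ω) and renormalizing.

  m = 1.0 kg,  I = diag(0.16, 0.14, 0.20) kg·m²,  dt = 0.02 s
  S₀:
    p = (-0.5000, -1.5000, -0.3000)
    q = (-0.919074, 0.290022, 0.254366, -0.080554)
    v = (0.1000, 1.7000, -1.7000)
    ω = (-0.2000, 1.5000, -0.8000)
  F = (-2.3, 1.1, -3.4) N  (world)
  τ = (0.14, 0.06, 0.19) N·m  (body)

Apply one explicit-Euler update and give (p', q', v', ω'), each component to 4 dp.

p' = (-0.4980, -1.4660, -0.3340)
q' = (-0.9228, 0.2910, 0.2430, -0.0683)
v' = (0.0540, 1.7220, -1.7680)
ω' = (-0.1735, 1.5095, -0.7816)

precession coupling ω×(Iω) = (-0.0720, -0.0064, 0.0060)
α = I⁻¹(τ − ω×Iω) = (1.3250, 0.4743, 0.9200)
new body rate ω' = (-0.1735, 1.5095, -0.7816)
q⊗(0,ω) = (-0.3879878, 0.1011530, -1.1304826, 1.2211654)
updated quaternion q' = (-0.9228, 0.2910, 0.2430, -0.0683)
a = (-2.3000, 1.1000, -3.4000)
p' = p + v·dt = (-0.4980, -1.4660, -0.3340)
v' = v + a·dt = (0.0540, 1.7220, -1.7680)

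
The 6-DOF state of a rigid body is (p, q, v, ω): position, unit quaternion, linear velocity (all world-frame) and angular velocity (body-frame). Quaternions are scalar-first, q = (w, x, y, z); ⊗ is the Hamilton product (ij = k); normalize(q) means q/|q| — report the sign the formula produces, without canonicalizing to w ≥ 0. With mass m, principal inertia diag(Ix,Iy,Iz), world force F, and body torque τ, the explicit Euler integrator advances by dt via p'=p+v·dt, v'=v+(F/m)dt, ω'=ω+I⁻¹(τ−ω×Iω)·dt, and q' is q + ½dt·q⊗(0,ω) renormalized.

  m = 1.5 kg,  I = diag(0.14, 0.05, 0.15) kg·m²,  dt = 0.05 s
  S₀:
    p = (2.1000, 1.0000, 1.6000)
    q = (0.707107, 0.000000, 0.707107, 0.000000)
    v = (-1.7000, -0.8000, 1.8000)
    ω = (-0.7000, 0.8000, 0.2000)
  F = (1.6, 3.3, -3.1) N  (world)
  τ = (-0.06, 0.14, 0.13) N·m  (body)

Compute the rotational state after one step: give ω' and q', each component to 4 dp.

ω' = (-0.7271, 0.9386, 0.2265)
q' = (0.6927, -0.0088, 0.7210, 0.0159)

gyro term ω×Iω = (0.0160, 0.0014, 0.0504)
angular accel α = (-0.5429, 2.7720, 0.5307)
ω + α·dt = (-0.7271, 0.9386, 0.2265)
2q̇ = q⊗(0,ω) = (-0.5656856, -0.3535535, 0.5656856, 0.6363963)
q' = normalize(q + ½dt·q⊗(0,ω)) = (0.6927, -0.0088, 0.7210, 0.0159)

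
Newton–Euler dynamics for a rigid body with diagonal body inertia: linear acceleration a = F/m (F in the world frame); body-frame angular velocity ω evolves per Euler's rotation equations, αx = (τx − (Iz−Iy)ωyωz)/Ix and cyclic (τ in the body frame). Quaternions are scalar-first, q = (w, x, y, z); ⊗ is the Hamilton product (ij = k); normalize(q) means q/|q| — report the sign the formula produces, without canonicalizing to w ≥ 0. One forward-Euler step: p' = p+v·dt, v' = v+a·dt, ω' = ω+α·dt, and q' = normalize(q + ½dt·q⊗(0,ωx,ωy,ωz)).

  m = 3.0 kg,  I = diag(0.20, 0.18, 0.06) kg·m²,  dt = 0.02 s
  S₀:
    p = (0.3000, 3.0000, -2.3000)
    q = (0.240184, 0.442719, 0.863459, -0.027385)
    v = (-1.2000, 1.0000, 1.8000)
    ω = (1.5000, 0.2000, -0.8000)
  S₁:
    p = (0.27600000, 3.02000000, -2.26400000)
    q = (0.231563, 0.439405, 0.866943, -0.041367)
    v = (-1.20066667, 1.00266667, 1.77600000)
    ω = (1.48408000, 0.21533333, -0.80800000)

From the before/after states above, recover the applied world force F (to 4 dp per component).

F = (-0.1000, 0.4000, -3.6000)

v₁ − v₀ = (-0.00066667, 0.00266667, -0.02400000)
m·(v₁−v₀)/dt = (-0.1000, 0.4000, -3.6000)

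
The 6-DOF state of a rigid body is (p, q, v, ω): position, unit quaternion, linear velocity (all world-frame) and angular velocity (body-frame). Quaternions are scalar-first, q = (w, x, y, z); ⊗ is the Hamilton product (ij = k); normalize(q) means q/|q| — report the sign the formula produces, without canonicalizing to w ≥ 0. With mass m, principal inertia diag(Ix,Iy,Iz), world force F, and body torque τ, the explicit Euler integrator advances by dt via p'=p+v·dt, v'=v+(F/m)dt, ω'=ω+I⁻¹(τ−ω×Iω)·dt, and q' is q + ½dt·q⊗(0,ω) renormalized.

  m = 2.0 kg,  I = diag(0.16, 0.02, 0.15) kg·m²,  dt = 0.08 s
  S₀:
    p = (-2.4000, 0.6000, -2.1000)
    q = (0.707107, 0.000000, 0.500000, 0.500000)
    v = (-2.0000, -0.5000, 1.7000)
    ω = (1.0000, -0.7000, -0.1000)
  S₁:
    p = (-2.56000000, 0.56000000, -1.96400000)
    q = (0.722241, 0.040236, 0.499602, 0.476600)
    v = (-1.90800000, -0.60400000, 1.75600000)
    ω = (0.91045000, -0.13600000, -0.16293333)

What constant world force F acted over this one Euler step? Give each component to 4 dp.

F = (2.3000, -2.6000, 1.4000)

velocity change Δv = (0.09200000, -0.10400000, 0.05600000)
m·(v₁−v₀)/dt = (2.3000, -2.6000, 1.4000)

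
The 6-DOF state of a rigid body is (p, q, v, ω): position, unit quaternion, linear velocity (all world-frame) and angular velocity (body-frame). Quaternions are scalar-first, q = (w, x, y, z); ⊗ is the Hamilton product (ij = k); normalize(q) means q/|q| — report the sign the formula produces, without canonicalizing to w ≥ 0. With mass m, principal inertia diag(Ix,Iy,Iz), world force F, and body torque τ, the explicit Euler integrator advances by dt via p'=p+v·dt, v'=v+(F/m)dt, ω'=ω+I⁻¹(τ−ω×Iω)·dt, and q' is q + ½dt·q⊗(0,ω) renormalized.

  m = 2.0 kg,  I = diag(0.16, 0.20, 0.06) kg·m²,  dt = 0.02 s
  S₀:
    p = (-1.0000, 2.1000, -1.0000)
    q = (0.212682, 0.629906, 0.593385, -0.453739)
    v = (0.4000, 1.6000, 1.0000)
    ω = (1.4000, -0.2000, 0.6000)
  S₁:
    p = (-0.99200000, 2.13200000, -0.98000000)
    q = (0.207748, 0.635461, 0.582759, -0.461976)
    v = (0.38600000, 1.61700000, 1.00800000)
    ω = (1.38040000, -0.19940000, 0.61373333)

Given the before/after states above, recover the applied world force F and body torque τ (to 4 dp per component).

velocity change Δv = (-0.01400000, 0.01700000, 0.00800000)
F = m·Δv/dt = (-1.4000, 1.7000, 0.8000)
rate change Δω = (-0.01960000, 0.00060000, 0.01373333)
applied torque τ = (-0.1400, 0.0900, 0.0300)

F = (-1.4000, 1.7000, 0.8000)
τ = (-0.1400, 0.0900, 0.0300)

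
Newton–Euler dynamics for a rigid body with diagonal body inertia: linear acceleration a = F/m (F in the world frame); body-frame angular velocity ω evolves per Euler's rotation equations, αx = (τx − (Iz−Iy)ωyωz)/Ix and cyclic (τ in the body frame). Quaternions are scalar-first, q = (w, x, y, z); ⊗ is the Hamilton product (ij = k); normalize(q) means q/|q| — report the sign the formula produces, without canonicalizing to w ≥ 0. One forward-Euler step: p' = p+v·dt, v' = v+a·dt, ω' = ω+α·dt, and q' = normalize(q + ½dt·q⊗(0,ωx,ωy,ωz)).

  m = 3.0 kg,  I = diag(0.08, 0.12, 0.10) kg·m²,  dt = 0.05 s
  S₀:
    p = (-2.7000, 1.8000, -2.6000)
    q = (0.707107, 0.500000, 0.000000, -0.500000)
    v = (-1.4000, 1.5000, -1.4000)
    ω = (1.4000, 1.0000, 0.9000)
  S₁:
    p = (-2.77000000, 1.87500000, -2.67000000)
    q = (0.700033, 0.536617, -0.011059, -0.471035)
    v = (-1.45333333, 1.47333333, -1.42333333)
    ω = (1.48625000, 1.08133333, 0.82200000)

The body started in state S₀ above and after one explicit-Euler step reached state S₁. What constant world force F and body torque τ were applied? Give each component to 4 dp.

ω₁ − ω₀ = (0.08625000, 0.08133333, -0.07800000)
τ = I·(Δω/dt) + ω₀×(Iω₀) = (0.1200, 0.1700, -0.1000)
velocity change Δv = (-0.05333333, -0.02666667, -0.02333333)
F = m·Δv/dt = (-3.2000, -1.6000, -1.4000)

F = (-3.2000, -1.6000, -1.4000)
τ = (0.1200, 0.1700, -0.1000)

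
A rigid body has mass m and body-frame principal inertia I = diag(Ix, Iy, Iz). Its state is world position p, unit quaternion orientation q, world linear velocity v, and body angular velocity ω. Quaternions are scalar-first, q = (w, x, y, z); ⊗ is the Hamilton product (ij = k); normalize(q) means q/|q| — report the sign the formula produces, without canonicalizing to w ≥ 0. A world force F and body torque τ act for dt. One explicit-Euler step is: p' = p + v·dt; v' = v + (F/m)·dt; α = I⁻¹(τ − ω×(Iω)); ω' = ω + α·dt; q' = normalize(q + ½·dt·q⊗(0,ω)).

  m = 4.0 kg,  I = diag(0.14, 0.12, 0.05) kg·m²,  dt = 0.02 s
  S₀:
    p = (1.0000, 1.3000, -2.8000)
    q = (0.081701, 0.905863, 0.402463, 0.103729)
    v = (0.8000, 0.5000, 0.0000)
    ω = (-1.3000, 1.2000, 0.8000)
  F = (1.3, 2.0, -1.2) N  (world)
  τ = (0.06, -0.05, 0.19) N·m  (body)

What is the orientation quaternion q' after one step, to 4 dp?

2q̇ = q⊗(0,ω) = (0.6116831, 0.0912843, -0.7614969, 1.6755983)
q + ½dt·q⊗(0,ω), renormalized = (0.0878, 0.9066, 0.3948, 0.1205)

q' = (0.0878, 0.9066, 0.3948, 0.1205)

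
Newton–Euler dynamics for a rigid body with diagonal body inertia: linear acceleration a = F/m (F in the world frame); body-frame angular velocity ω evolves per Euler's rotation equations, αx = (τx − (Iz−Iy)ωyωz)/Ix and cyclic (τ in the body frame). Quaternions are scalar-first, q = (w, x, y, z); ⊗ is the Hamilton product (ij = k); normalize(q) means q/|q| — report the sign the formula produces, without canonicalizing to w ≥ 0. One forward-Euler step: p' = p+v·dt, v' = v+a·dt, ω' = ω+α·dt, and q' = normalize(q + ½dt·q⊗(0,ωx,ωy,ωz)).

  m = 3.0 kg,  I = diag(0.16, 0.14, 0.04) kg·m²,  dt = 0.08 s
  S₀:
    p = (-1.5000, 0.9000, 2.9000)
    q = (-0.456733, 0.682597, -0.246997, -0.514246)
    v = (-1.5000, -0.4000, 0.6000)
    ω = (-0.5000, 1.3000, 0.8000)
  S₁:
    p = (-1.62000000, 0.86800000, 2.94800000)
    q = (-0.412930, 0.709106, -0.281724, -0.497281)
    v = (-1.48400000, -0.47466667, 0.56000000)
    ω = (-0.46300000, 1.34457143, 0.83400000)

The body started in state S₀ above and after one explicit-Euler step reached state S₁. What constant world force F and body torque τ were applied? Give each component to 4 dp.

F = (0.6000, -2.8000, -1.5000)
τ = (-0.0300, 0.0300, 0.0300)

rate change Δω = (0.03700000, 0.04457143, 0.03400000)
precession coupling = (-0.1040, -0.0480, 0.0130)
τ = I·(Δω/dt) + ω₀×(Iω₀) = (-0.0300, 0.0300, 0.0300)
Δv = v₁−v₀ = (0.01600000, -0.07466667, -0.04000000)
F = m·Δv/dt = (0.6000, -2.8000, -1.5000)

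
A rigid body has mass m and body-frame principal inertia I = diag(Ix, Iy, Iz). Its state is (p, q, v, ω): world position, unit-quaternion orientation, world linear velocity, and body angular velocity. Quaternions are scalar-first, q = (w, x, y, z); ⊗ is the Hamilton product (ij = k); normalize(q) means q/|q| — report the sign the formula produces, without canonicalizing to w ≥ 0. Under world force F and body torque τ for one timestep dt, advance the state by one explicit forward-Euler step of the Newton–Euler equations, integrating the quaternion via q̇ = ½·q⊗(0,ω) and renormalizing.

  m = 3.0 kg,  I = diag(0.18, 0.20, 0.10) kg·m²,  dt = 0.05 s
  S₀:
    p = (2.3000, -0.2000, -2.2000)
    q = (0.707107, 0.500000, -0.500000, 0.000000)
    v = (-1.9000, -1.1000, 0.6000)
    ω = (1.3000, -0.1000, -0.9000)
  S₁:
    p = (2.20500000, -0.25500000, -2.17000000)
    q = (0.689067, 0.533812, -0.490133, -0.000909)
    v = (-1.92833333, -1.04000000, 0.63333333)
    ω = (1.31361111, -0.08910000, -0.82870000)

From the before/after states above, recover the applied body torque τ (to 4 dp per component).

rate change Δω = (0.01361111, 0.01090000, 0.07130000)
gyro term ω₀×Iω₀ = (-0.0090, -0.0936, -0.0026)
I·α + gyro = (0.0400, -0.0500, 0.1400)

τ = (0.0400, -0.0500, 0.1400)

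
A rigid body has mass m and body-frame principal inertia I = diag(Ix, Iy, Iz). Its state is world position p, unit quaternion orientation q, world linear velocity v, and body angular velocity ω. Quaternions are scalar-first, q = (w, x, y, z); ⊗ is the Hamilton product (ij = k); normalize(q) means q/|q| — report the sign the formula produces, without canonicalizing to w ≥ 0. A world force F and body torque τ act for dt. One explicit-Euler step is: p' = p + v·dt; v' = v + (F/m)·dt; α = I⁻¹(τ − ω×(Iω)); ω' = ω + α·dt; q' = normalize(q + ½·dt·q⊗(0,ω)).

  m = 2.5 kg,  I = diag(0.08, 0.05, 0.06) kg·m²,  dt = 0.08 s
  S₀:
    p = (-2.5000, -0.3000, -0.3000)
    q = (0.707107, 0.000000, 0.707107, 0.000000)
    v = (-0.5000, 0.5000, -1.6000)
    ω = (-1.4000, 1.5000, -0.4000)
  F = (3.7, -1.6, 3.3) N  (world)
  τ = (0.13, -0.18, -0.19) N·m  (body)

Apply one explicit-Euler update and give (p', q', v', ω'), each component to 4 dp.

p' = p + v·dt = (-2.5400, -0.2600, -0.4280)
v + (F/m)dt = (-0.3816, 0.4488, -1.4944)
gyro term ω×Iω = (-0.0060, 0.0112, 0.0630)
angular accel α = (1.7000, -3.8240, -4.2167)
new body rate ω' = (-1.2640, 1.1941, -0.7373)
Hamilton product q⊗(0,ω) = (-1.0606605, -1.2727926, 1.0606605, 0.7071070)
q' = normalize(q + ½dt·q⊗(0,ω)) = (0.6624, -0.0507, 0.7469, 0.0282)

p' = (-2.5400, -0.2600, -0.4280)
q' = (0.6624, -0.0507, 0.7469, 0.0282)
v' = (-0.3816, 0.4488, -1.4944)
ω' = (-1.2640, 1.1941, -0.7373)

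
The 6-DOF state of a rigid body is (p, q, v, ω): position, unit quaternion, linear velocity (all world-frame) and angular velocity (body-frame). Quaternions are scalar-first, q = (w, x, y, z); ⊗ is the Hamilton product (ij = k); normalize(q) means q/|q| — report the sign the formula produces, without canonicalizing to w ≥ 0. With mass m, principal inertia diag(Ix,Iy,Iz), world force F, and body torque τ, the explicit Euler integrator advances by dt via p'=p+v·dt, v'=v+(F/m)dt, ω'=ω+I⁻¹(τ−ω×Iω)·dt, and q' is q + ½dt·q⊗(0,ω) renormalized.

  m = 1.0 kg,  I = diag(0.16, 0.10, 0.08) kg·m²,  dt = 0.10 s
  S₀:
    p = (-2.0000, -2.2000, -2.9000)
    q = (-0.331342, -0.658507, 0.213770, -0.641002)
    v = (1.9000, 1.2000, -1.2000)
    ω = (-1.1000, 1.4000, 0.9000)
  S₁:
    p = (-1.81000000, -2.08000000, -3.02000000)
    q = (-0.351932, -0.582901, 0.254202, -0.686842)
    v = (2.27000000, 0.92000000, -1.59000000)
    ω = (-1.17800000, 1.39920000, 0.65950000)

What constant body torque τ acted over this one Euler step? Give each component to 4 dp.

τ = (-0.1500, -0.0800, -0.1000)

ω₁ − ω₀ = (-0.07800000, -0.00080000, -0.24050000)
precession coupling = (-0.0252, -0.0792, 0.0924)
τ = I·(Δω/dt) + ω₀×(Iω₀) = (-0.1500, -0.0800, -0.1000)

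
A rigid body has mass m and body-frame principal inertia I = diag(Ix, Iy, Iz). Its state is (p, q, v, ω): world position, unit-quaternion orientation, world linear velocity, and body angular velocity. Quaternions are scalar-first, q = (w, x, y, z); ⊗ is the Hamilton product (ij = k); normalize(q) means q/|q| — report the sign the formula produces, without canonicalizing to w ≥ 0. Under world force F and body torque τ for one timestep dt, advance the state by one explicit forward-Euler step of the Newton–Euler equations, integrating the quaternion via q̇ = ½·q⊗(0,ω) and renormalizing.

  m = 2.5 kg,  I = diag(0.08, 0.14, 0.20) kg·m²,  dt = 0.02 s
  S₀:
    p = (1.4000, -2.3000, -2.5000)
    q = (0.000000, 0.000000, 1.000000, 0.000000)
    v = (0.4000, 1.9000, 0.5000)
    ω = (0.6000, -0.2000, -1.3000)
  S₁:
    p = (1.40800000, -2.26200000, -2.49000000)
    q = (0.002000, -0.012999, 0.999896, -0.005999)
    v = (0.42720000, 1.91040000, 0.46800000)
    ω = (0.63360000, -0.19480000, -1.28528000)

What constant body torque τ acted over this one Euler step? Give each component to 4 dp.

ω₁ − ω₀ = (0.03360000, 0.00520000, 0.01472000)
I·α + gyro = (0.1500, 0.1300, 0.1400)

τ = (0.1500, 0.1300, 0.1400)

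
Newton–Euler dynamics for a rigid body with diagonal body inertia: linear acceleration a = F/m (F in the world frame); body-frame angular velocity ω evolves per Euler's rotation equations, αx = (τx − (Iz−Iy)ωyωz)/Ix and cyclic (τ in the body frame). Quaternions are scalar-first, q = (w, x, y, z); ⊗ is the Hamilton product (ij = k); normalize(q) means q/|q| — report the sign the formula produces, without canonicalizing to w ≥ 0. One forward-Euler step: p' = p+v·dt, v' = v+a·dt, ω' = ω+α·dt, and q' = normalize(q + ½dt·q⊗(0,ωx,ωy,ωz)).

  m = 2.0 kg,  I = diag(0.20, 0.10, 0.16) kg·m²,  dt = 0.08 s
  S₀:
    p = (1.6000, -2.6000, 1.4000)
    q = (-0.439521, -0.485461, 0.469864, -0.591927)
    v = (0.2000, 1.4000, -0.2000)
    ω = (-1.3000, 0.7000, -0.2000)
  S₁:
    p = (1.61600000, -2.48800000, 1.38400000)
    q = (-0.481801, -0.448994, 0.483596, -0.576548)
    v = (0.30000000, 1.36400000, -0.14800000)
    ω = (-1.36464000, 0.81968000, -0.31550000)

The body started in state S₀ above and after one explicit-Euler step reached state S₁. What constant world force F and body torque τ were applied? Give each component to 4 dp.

F = (2.5000, -0.9000, 1.3000)
τ = (-0.1700, 0.1600, -0.1400)

Δω = ω₁−ω₀ = (-0.06464000, 0.11968000, -0.11550000)
I·α + gyro = (-0.1700, 0.1600, -0.1400)
v₁ − v₀ = (0.10000000, -0.03600000, 0.05200000)
applied force F = (2.5000, -0.9000, 1.3000)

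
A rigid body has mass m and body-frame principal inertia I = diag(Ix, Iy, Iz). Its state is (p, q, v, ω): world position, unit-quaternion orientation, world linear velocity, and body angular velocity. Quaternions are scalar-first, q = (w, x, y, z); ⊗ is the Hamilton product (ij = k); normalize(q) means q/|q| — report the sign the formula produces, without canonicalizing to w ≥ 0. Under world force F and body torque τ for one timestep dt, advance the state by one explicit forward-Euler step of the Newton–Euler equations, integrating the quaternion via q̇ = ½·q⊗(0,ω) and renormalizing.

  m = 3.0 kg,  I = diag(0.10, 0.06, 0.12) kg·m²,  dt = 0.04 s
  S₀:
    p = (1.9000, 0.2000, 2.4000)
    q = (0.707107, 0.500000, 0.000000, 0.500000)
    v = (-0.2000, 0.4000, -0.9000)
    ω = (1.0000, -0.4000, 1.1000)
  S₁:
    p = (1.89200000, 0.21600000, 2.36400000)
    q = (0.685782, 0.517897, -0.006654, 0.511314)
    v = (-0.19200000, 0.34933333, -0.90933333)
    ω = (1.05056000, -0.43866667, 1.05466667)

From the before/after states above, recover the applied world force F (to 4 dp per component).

F = (0.6000, -3.8000, -0.7000)

velocity change Δv = (0.00800000, -0.05066667, -0.00933333)
m·(v₁−v₀)/dt = (0.6000, -3.8000, -0.7000)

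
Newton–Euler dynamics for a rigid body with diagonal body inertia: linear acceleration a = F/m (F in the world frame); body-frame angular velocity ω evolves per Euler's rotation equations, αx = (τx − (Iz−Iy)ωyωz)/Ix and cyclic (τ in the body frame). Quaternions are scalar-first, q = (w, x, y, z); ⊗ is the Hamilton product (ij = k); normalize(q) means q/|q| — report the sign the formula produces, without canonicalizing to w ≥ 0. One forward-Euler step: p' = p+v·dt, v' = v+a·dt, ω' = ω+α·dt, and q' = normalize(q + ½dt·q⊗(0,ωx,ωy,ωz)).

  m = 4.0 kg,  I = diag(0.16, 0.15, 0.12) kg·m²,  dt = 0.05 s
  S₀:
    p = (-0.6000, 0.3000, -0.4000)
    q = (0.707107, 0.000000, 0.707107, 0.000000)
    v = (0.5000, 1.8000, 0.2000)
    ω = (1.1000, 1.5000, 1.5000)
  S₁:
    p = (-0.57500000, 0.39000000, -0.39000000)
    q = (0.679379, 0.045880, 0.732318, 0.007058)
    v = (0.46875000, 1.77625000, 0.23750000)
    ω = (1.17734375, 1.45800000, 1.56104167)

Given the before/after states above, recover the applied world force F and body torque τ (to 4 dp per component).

F = (-2.5000, -1.9000, 3.0000)
τ = (0.1800, -0.0600, 0.1300)

velocity change Δv = (-0.03125000, -0.02375000, 0.03750000)
F = m·Δv/dt = (-2.5000, -1.9000, 3.0000)
Δω = ω₁−ω₀ = (0.07734375, -0.04200000, 0.06104167)
ω₀×(Iω₀) = (-0.0675, 0.0660, -0.0165)
applied torque τ = (0.1800, -0.0600, 0.1300)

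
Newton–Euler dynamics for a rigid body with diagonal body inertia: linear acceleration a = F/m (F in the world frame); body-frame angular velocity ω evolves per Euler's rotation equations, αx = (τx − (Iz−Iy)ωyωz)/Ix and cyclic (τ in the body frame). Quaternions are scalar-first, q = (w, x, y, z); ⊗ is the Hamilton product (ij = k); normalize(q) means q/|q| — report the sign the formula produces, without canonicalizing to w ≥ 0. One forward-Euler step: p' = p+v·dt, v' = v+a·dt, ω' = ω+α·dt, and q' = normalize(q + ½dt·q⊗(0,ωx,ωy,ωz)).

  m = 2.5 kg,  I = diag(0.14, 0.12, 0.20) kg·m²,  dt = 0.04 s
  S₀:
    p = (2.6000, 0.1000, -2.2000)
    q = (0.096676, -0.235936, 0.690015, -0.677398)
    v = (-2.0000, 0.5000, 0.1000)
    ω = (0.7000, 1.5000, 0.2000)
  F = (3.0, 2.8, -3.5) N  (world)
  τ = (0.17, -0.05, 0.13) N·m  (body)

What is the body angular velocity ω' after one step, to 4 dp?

gyro term ω×Iω = (0.0240, -0.0084, -0.0210)
α = I⁻¹(τ − ω×Iω) = (1.0429, -0.3467, 0.7550)
ω + α·dt = (0.7417, 1.4861, 0.2302)

ω' = (0.7417, 1.4861, 0.2302)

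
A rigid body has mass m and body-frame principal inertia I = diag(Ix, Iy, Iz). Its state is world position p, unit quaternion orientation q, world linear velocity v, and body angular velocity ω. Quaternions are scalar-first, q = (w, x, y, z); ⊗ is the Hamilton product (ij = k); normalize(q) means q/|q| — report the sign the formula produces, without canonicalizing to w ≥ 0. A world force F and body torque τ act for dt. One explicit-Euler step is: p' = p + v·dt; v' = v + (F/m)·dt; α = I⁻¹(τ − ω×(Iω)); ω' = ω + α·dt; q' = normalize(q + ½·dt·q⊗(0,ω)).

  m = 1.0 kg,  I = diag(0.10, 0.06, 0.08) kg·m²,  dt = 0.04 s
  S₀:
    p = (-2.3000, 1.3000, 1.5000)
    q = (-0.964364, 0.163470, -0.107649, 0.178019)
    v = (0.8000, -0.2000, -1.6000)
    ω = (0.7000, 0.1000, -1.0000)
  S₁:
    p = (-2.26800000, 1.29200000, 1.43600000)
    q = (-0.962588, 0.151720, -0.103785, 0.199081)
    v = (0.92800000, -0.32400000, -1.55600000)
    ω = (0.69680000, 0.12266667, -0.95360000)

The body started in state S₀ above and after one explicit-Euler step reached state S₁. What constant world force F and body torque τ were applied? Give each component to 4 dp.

F = (3.2000, -3.1000, 1.1000)
τ = (-0.0100, 0.0200, 0.0900)

Δv = v₁−v₀ = (0.12800000, -0.12400000, 0.04400000)
m·(v₁−v₀)/dt = (3.2000, -3.1000, 1.1000)
Δω = ω₁−ω₀ = (-0.00320000, 0.02266667, 0.04640000)
precession coupling = (-0.0020, -0.0140, -0.0028)
τ = I·(Δω/dt) + ω₀×(Iω₀) = (-0.0100, 0.0200, 0.0900)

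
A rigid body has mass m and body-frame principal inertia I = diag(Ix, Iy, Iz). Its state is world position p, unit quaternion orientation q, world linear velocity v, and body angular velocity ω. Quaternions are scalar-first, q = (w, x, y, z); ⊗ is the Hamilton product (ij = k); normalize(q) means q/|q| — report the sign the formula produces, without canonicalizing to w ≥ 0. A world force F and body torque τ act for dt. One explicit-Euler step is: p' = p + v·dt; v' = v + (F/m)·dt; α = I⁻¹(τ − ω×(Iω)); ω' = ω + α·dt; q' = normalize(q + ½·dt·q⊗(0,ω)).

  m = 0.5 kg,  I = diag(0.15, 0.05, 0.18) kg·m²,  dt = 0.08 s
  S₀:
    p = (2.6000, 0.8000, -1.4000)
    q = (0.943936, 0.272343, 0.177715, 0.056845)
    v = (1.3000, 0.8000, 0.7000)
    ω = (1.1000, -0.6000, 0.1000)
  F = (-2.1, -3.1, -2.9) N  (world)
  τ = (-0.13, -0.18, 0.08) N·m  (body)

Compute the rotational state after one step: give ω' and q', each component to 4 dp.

ω' = (1.0348, -0.8827, 0.1062)
q' = (0.9348, 0.3156, 0.1563, 0.0462)

precession coupling ω×(Iω) = (-0.0078, -0.0033, 0.0660)
α = I⁻¹(τ − ω×Iω) = (-0.8147, -3.5340, 0.0778)
ω + α·dt = (1.0348, -0.8827, 0.1062)
2q̇ = q⊗(0,ω) = (-0.1986328, 1.0902081, -0.5310664, -0.2644987)
q' = normalize(q + ½dt·q⊗(0,ω)) = (0.9348, 0.3156, 0.1563, 0.0462)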